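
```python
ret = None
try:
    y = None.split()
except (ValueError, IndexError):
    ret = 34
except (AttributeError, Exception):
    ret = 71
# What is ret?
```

Step-by-step execution trace:
1. `y = None.split()` raises AttributeError.
2. `except (ValueError, IndexError)` does not match AttributeError; skipped.
3. `except (AttributeError, Exception)` matches (AttributeError is in the tuple) → ret = 71.
Result: 71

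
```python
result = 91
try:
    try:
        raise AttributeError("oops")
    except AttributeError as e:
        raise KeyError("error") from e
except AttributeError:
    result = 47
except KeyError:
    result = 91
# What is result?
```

Step-by-step execution trace:
1. Inner try raises AttributeError; inner `except AttributeError as e` catches it.
2. `raise KeyError(...) from e` raises KeyError (AttributeError is attached as __cause__, but only KeyError is active).
3. Outer `except AttributeError` does not match KeyError; skipped.
4. Outer `except KeyError` matches → result = 91.
Result: 91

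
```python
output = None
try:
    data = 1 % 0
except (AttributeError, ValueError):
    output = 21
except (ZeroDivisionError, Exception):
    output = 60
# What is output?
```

Step-by-step execution trace:
1. `data = 1 % 0` raises ZeroDivisionError.
2. `except (AttributeError, ValueError)` does not match ZeroDivisionError; skipped.
3. `except (ZeroDivisionError, Exception)` matches (ZeroDivisionError is in the tuple) → output = 60.
Result: 60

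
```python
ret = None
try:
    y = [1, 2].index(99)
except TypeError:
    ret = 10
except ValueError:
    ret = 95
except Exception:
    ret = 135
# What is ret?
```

Step-by-step execution trace:
1. `y = [1, 2].index(99)` raises ValueError.
2. `except TypeError` does not match ValueError; skipped.
3. `except ValueError` matches → ret = 95.
4. Remaining except clauses are skipped.
Result: 95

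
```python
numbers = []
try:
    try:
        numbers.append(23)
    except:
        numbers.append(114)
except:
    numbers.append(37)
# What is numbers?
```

Step-by-step execution trace:
1. Inner try: `numbers.append(23)` → numbers = [23]. No exception raised.
2. Inner `except` is skipped.
3. Inner try completes normally; outer `except` is skipped.
Result: [23]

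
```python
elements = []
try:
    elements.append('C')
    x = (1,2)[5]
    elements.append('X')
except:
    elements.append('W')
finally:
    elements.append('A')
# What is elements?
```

Step-by-step execution trace:
1. try: `elements.append('C')` → elements = ['C'].
2. `x = (1,2)[5]` raises IndexError; `elements.append('X')` is not reached.
3. bare `except` matches → `elements.append('W')` → elements = ['C', 'W'].
4. finally always runs: `elements.append('A')` → elements = ['C', 'W', 'A'].
Result: ['C', 'W', 'A']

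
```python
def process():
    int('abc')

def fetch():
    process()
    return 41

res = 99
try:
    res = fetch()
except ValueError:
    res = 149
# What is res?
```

Step-by-step execution trace:
1. res starts at 99.
2. try: `fetch()` calls `process()`.
3. `process()` evaluates `int('abc')`, which raises ValueError; it propagates through fetch (uncaught).
4. `return 41` in fetch is not reached; the assignment to res does not complete.
5. `except ValueError` matches → res = 149.
Result: 149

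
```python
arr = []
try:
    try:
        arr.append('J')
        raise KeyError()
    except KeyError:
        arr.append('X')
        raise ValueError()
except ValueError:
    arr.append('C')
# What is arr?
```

Step-by-step execution trace:
1. Inner try: `arr.append('J')` → arr = ['J'].
2. `raise KeyError()` raises KeyError.
3. Inner `except KeyError` matches → `arr.append('X')` → arr = ['J', 'X'].
4. `raise ValueError()` raises ValueError; propagates to outer try.
5. Outer `except ValueError` matches → `arr.append('C')` → arr = ['J', 'X', 'C'].
Result: ['J', 'X', 'C']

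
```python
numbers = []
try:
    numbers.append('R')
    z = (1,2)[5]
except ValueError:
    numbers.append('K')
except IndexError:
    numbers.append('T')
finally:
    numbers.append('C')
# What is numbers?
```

Step-by-step execution trace:
1. try: `numbers.append('R')` → numbers = ['R'].
2. `z = (1,2)[5]` raises IndexError.
3. `except ValueError` does not match IndexError; skipped.
4. `except IndexError` matches → `numbers.append('T')` → numbers = ['R', 'T'].
5. finally always runs: `numbers.append('C')` → numbers = ['R', 'T', 'C'].
Result: ['R', 'T', 'C']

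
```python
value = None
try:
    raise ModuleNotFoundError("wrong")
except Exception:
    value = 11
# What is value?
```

Step-by-step execution trace:
1. `raise ModuleNotFoundError(...)` raises ModuleNotFoundError.
2. `except Exception` matches (ModuleNotFoundError is a subclass of Exception) → value = 11.
Result: 11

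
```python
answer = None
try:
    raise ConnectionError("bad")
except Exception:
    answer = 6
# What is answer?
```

Step-by-step execution trace:
1. `raise ConnectionError(...)` raises ConnectionError.
2. `except Exception` matches (ConnectionError is a subclass of Exception) → answer = 6.
Result: 6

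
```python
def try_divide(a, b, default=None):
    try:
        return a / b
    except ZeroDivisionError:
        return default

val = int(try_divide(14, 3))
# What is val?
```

Step-by-step execution trace:
1. `try_divide(14, 3)` enters try: `return 14 / 3` → returns 4.666666666666667. No exception raised.
2. `except ZeroDivisionError` is skipped.
3. `int(4.666666666666667)` → 4 → val = 4.
Result: 4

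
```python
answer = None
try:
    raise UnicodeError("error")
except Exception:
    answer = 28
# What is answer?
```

Step-by-step execution trace:
1. `raise UnicodeError(...)` raises UnicodeError.
2. `except Exception` matches (UnicodeError is a subclass of Exception) → answer = 28.
Result: 28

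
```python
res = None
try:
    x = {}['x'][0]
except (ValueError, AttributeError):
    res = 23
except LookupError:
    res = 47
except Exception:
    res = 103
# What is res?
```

Step-by-step execution trace:
1. `x = {}['x'][0]` raises KeyError.
2. `except (ValueError, AttributeError)` does not match KeyError; skipped.
3. `except LookupError` matches (KeyError is a subclass of LookupError) → res = 47.
4. `except Exception` is not reached.
Result: 47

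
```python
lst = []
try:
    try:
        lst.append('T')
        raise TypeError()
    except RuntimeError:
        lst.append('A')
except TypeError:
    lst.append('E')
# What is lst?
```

Step-by-step execution trace:
1. Inner try: `lst.append('T')` → lst = ['T'].
2. `raise TypeError()` raises TypeError.
3. Inner `except RuntimeError` does not match TypeError; exception propagates to outer try.
4. Outer `except TypeError` matches → `lst.append('E')` → lst = ['T', 'E'].
Result: ['T', 'E']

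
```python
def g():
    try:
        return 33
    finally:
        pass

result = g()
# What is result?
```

Step-by-step execution trace:
1. `g()` enters try: `return 33` sets pending return value 33.
2. Before returning, `finally: pass` runs (no effect).
3. g() returns 33 → result = 33.
Result: 33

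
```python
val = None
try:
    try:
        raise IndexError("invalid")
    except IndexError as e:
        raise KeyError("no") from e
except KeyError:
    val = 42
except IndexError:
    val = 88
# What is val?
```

Step-by-step execution trace:
1. Inner try raises IndexError; inner `except IndexError as e` catches it.
2. `raise KeyError(...) from e` raises KeyError (IndexError is attached as __cause__, but only KeyError is active).
3. Outer `except KeyError` matches → val = 42.
4. `except IndexError` is not reached.
Result: 42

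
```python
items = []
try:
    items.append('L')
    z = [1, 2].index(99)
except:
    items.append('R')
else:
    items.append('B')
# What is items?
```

Step-by-step execution trace:
1. try: `items.append('L')` → items = ['L'].
2. `z = [1, 2].index(99)` raises ValueError.
3. bare `except` matches → `items.append('R')` → items = ['L', 'R'].
4. `else` is skipped (an exception was raised).
Result: ['L', 'R']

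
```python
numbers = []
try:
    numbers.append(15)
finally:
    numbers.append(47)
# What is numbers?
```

Step-by-step execution trace:
1. try: `numbers.append(15)` → numbers = [15].
2. The try body completes without raising.
3. finally always runs: `numbers.append(47)` → numbers = [15, 47].
Result: [15, 47]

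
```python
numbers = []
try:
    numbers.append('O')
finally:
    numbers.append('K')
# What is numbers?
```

Step-by-step execution trace:
1. try: `numbers.append('O')` → numbers = ['O'].
2. The try body completes without raising.
3. finally always runs: `numbers.append('K')` → numbers = ['O', 'K'].
Result: ['O', 'K']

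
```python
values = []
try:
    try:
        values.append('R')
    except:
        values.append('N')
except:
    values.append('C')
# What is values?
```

Step-by-step execution trace:
1. Inner try: `values.append('R')` → values = ['R']. No exception raised.
2. Inner `except` is skipped.
3. Inner try completes normally; outer `except` is skipped.
Result: ['R']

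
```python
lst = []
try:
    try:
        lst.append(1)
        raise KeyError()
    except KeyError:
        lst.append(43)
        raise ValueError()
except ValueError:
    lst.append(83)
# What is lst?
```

Step-by-step execution trace:
1. Inner try: `lst.append(1)` → lst = [1].
2. `raise KeyError()` raises KeyError.
3. Inner `except KeyError` matches → `lst.append(43)` → lst = [1, 43].
4. `raise ValueError()` raises ValueError; propagates to outer try.
5. Outer `except ValueError` matches → `lst.append(83)` → lst = [1, 43, 83].
Result: [1, 43, 83]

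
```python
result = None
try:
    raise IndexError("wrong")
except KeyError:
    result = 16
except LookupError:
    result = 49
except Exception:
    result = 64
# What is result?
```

Step-by-step execution trace:
1. `raise IndexError(...)` raises IndexError.
2. `except KeyError` does not match (IndexError is not a subclass of KeyError); skipped.
3. `except LookupError` matches (IndexError is a subclass of LookupError) → result = 49.
4. `except Exception` is not reached.
Result: 49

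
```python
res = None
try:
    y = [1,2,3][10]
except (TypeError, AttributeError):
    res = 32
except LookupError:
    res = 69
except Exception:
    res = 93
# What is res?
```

Step-by-step execution trace:
1. `y = [1,2,3][10]` raises IndexError.
2. `except (TypeError, AttributeError)` does not match IndexError; skipped.
3. `except LookupError` matches (IndexError is a subclass of LookupError) → res = 69.
4. `except Exception` is not reached.
Result: 69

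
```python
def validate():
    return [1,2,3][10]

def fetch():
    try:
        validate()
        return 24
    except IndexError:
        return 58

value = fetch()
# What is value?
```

Step-by-step execution trace:
1. `fetch()` calls `validate()`.
2. `validate()` evaluates `[1,2,3][10]`, which raises IndexError; it propagates to the caller.
3. `return 24` is not reached.
4. `except IndexError` in fetch matches → returns 58.
5. value = 58.
Result: 58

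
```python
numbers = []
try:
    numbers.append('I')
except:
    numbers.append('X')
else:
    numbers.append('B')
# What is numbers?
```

Step-by-step execution trace:
1. try: `numbers.append('I')` → numbers = ['I']. No exception raised.
2. `except` is skipped.
3. `else` runs (try completed without exception): `numbers.append('B')` → numbers = ['I', 'B'].
Result: ['I', 'B']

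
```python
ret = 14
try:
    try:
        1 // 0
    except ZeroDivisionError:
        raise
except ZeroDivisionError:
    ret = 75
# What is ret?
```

Step-by-step execution trace:
1. Inner try: `1 // 0` raises ZeroDivisionError.
2. Inner `except ZeroDivisionError` matches; bare `raise` re-raises the same ZeroDivisionError.
3. Outer `except ZeroDivisionError` matches → ret = 75.
Result: 75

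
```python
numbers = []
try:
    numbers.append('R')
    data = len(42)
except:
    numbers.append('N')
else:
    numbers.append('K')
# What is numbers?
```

Step-by-step execution trace:
1. try: `numbers.append('R')` → numbers = ['R'].
2. `data = len(42)` raises TypeError.
3. bare `except` matches → `numbers.append('N')` → numbers = ['R', 'N'].
4. `else` is skipped (an exception was raised).
Result: ['R', 'N']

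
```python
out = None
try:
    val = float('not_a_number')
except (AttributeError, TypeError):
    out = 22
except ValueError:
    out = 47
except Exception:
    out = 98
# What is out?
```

Step-by-step execution trace:
1. `val = float('not_a_number')` raises ValueError.
2. `except (AttributeError, TypeError)` does not match ValueError; skipped.
3. `except ValueError` matches (exact type match) → out = 47.
4. `except Exception` is not reached.
Result: 47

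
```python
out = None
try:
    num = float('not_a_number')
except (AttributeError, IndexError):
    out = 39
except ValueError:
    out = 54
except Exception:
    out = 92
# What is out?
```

Step-by-step execution trace:
1. `num = float('not_a_number')` raises ValueError.
2. `except (AttributeError, IndexError)` does not match ValueError; skipped.
3. `except ValueError` matches (exact type match) → out = 54.
4. `except Exception` is not reached.
Result: 54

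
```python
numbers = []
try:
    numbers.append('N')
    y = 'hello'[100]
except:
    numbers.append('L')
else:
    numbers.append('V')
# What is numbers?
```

Step-by-step execution trace:
1. try: `numbers.append('N')` → numbers = ['N'].
2. `y = 'hello'[100]` raises IndexError.
3. bare `except` matches → `numbers.append('L')` → numbers = ['N', 'L'].
4. `else` is skipped (an exception was raised).
Result: ['N', 'L']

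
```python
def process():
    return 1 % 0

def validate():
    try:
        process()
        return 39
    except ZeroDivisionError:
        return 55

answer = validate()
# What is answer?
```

Step-by-step execution trace:
1. `validate()` calls `process()`.
2. `process()` evaluates `1 % 0`, which raises ZeroDivisionError; it propagates to the caller.
3. `return 39` is not reached.
4. `except ZeroDivisionError` in validate matches → returns 55.
5. answer = 55.
Result: 55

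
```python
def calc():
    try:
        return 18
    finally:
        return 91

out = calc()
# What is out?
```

Step-by-step execution trace:
1. `calc()` enters try: `return 18` sets pending return value 18.
2. Before returning, `finally: return 91` runs and overrides the pending return.
3. calc() returns 91 → out = 91.
Result: 91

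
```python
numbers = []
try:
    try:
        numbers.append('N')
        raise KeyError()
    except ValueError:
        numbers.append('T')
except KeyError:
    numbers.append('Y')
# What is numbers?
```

Step-by-step execution trace:
1. Inner try: `numbers.append('N')` → numbers = ['N'].
2. `raise KeyError()` raises KeyError.
3. Inner `except ValueError` does not match KeyError; exception propagates to outer try.
4. Outer `except KeyError` matches → `numbers.append('Y')` → numbers = ['N', 'Y'].
Result: ['N', 'Y']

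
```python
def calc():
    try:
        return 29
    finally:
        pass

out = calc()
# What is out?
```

Step-by-step execution trace:
1. `calc()` enters try: `return 29` sets pending return value 29.
2. Before returning, `finally: pass` runs (no effect).
3. calc() returns 29 → out = 29.
Result: 29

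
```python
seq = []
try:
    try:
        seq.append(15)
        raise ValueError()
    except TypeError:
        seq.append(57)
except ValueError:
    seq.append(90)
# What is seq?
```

Step-by-step execution trace:
1. Inner try: `seq.append(15)` → seq = [15].
2. `raise ValueError()` raises ValueError.
3. Inner `except TypeError` does not match ValueError; exception propagates to outer try.
4. Outer `except ValueError` matches → `seq.append(90)` → seq = [15, 90].
Result: [15, 90]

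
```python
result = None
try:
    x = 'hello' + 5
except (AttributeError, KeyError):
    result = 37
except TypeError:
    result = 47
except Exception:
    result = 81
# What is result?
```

Step-by-step execution trace:
1. `x = 'hello' + 5` raises TypeError.
2. `except (AttributeError, KeyError)` does not match TypeError; skipped.
3. `except TypeError` matches (exact type match) → result = 47.
4. `except Exception` is not reached.
Result: 47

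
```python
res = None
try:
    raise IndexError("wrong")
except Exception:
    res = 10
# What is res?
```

Step-by-step execution trace:
1. `raise IndexError(...)` raises IndexError.
2. `except Exception` matches (IndexError is a subclass of Exception) → res = 10.
Result: 10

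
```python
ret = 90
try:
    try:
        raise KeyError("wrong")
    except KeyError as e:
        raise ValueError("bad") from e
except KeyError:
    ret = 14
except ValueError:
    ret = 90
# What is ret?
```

Step-by-step execution trace:
1. Inner try raises KeyError; inner `except KeyError as e` catches it.
2. `raise ValueError(...) from e` raises ValueError (KeyError is attached as __cause__, but only ValueError is active).
3. Outer `except KeyError` does not match ValueError; skipped.
4. Outer `except ValueError` matches → ret = 90.
Result: 90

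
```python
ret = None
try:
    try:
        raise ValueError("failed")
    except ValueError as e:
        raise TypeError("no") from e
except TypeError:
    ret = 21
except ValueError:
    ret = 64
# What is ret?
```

Step-by-step execution trace:
1. Inner try raises ValueError; inner `except ValueError as e` catches it.
2. `raise TypeError(...) from e` raises TypeError (ValueError is attached as __cause__, but only TypeError is active).
3. Outer `except TypeError` matches → ret = 21.
4. `except ValueError` is not reached.
Result: 21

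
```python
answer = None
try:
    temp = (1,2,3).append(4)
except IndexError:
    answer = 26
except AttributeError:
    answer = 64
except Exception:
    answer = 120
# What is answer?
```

Step-by-step execution trace:
1. `temp = (1,2,3).append(4)` raises AttributeError.
2. `except IndexError` does not match AttributeError; skipped.
3. `except AttributeError` matches → answer = 64.
4. Remaining except clauses are skipped.
Result: 64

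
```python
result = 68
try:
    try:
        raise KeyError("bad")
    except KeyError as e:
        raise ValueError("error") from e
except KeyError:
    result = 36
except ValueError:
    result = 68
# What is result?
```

Step-by-step execution trace:
1. Inner try raises KeyError; inner `except KeyError as e` catches it.
2. `raise ValueError(...) from e` raises ValueError (KeyError is attached as __cause__, but only ValueError is active).
3. Outer `except KeyError` does not match ValueError; skipped.
4. Outer `except ValueError` matches → result = 68.
Result: 68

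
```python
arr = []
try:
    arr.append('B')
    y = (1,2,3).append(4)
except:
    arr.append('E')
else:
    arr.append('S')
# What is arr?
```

Step-by-step execution trace:
1. try: `arr.append('B')` → arr = ['B'].
2. `y = (1,2,3).append(4)` raises AttributeError.
3. bare `except` matches → `arr.append('E')` → arr = ['B', 'E'].
4. `else` is skipped (an exception was raised).
Result: ['B', 'E']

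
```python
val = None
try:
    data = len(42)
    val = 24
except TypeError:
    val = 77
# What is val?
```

Step-by-step execution trace:
1. `data = len(42)` raises TypeError.
2. `val = 24` is not reached.
3. `except TypeError` matches → val = 77.
Result: 77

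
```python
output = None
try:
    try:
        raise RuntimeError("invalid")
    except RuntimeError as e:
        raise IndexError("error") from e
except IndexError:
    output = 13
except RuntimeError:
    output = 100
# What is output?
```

Step-by-step execution trace:
1. Inner try raises RuntimeError; inner `except RuntimeError as e` catches it.
2. `raise IndexError(...) from e` raises IndexError (RuntimeError is attached as __cause__, but only IndexError is active).
3. Outer `except IndexError` matches → output = 13.
4. `except RuntimeError` is not reached.
Result: 13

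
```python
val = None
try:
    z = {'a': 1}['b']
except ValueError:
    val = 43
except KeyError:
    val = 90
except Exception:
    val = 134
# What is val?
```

Step-by-step execution trace:
1. `z = {'a': 1}['b']` raises KeyError.
2. `except ValueError` does not match KeyError; skipped.
3. `except KeyError` matches → val = 90.
4. Remaining except clauses are skipped.
Result: 90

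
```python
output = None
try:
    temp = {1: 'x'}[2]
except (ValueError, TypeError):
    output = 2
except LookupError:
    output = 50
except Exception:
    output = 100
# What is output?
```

Step-by-step execution trace:
1. `temp = {1: 'x'}[2]` raises KeyError.
2. `except (ValueError, TypeError)` does not match KeyError; skipped.
3. `except LookupError` matches (KeyError is a subclass of LookupError) → output = 50.
4. `except Exception` is not reached.
Result: 50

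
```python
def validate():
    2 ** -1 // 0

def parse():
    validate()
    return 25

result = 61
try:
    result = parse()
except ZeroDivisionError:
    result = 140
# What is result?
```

Step-by-step execution trace:
1. result starts at 61.
2. try: `parse()` calls `validate()`.
3. `validate()` evaluates `2 ** -1 // 0`, which raises ZeroDivisionError; it propagates through parse (uncaught).
4. `return 25` in parse is not reached; the assignment to result does not complete.
5. `except ZeroDivisionError` matches → result = 140.
Result: 140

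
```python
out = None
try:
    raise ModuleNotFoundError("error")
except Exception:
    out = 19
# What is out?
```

Step-by-step execution trace:
1. `raise ModuleNotFoundError(...)` raises ModuleNotFoundError.
2. `except Exception` matches (ModuleNotFoundError is a subclass of Exception) → out = 19.
Result: 19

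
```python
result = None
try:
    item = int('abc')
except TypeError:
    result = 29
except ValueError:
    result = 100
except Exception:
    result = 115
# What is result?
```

Step-by-step execution trace:
1. `item = int('abc')` raises ValueError.
2. `except TypeError` does not match ValueError; skipped.
3. `except ValueError` matches → result = 100.
4. Remaining except clauses are skipped.
Result: 100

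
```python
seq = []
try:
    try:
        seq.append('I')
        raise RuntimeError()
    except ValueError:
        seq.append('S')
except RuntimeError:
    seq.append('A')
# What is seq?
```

Step-by-step execution trace:
1. Inner try: `seq.append('I')` → seq = ['I'].
2. `raise RuntimeError()` raises RuntimeError.
3. Inner `except ValueError` does not match RuntimeError; exception propagates to outer try.
4. Outer `except RuntimeError` matches → `seq.append('A')` → seq = ['I', 'A'].
Result: ['I', 'A']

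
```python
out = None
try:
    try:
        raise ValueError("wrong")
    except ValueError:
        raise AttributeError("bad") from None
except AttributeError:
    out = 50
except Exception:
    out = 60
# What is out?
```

Step-by-step execution trace:
1. Inner try raises ValueError; inner `except ValueError` catches it.
2. `raise AttributeError(...) from None` raises AttributeError (from None suppresses __context__, but the active exception is still AttributeError).
3. Outer `except AttributeError` matches → out = 50.
4. `except Exception` is not reached.
Result: 50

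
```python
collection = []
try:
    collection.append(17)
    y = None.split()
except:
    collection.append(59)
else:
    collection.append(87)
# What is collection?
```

Step-by-step execution trace:
1. try: `collection.append(17)` → collection = [17].
2. `y = None.split()` raises AttributeError.
3. bare `except` matches → `collection.append(59)` → collection = [17, 59].
4. `else` is skipped (an exception was raised).
Result: [17, 59]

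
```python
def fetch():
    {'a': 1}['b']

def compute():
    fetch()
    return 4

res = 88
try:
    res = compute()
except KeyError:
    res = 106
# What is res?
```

Step-by-step execution trace:
1. res starts at 88.
2. try: `compute()` calls `fetch()`.
3. `fetch()` evaluates `{'a': 1}['b']`, which raises KeyError; it propagates through compute (uncaught).
4. `return 4` in compute is not reached; the assignment to res does not complete.
5. `except KeyError` matches → res = 106.
Result: 106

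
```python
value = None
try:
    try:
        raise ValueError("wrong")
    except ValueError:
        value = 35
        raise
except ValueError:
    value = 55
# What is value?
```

Step-by-step execution trace:
1. Inner try: `raise ValueError("wrong")` raises ValueError.
2. Inner `except ValueError` matches → value = 35.
3. bare `raise` re-raises the same ValueError.
4. Outer `except ValueError` matches → value = 55.
Result: 55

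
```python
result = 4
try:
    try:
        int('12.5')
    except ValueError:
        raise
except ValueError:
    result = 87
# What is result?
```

Step-by-step execution trace:
1. Inner try: `int('12.5')` raises ValueError.
2. Inner `except ValueError` matches; bare `raise` re-raises the same ValueError.
3. Outer `except ValueError` matches → result = 87.
Result: 87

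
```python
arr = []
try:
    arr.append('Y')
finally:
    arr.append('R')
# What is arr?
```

Step-by-step execution trace:
1. try: `arr.append('Y')` → arr = ['Y'].
2. The try body completes without raising.
3. finally always runs: `arr.append('R')` → arr = ['Y', 'R'].
Result: ['Y', 'R']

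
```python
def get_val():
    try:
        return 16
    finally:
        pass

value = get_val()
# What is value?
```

Step-by-step execution trace:
1. `get_val()` enters try: `return 16` sets pending return value 16.
2. Before returning, `finally: pass` runs (no effect).
3. get_val() returns 16 → value = 16.
Result: 16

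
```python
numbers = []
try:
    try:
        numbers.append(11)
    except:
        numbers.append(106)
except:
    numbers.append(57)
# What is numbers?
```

Step-by-step execution trace:
1. Inner try: `numbers.append(11)` → numbers = [11]. No exception raised.
2. Inner `except` is skipped.
3. Inner try completes normally; outer `except` is skipped.
Result: [11]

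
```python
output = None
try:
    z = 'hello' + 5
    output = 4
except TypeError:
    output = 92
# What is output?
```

Step-by-step execution trace:
1. `z = 'hello' + 5` raises TypeError.
2. `output = 4` is not reached.
3. `except TypeError` matches → output = 92.
Result: 92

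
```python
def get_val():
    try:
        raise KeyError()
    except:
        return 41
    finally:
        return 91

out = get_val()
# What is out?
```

Step-by-step execution trace:
1. `get_val()` enters try: `raise KeyError()` raises KeyError.
2. bare `except` matches → `return 41` sets pending return value 41.
3. Before returning, `finally: return 91` runs and overrides the pending return.
4. get_val() returns 91 → out = 91.
Result: 91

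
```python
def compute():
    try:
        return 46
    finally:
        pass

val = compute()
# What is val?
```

Step-by-step execution trace:
1. `compute()` enters try: `return 46` sets pending return value 46.
2. Before returning, `finally: pass` runs (no effect).
3. compute() returns 46 → val = 46.
Result: 46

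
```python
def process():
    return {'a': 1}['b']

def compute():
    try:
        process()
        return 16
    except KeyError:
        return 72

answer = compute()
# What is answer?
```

Step-by-step execution trace:
1. `compute()` calls `process()`.
2. `process()` evaluates `{'a': 1}['b']`, which raises KeyError; it propagates to the caller.
3. `return 16` is not reached.
4. `except KeyError` in compute matches → returns 72.
5. answer = 72.
Result: 72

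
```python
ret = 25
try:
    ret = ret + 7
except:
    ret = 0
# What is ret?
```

Step-by-step execution trace:
1. ret starts at 25.
2. try: `ret = ret + 7` → ret = 32. No exception raised.
3. `except` is skipped.
Result: 32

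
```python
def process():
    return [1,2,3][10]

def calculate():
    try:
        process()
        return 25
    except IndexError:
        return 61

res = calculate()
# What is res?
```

Step-by-step execution trace:
1. `calculate()` calls `process()`.
2. `process()` evaluates `[1,2,3][10]`, which raises IndexError; it propagates to the caller.
3. `return 25` is not reached.
4. `except IndexError` in calculate matches → returns 61.
5. res = 61.
Result: 61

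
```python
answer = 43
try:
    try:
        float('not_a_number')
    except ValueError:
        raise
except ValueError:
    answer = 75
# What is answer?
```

Step-by-step execution trace:
1. Inner try: `float('not_a_number')` raises ValueError.
2. Inner `except ValueError` matches; bare `raise` re-raises the same ValueError.
3. Outer `except ValueError` matches → answer = 75.
Result: 75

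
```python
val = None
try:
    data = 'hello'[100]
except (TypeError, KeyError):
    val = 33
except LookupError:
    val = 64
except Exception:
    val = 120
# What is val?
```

Step-by-step execution trace:
1. `data = 'hello'[100]` raises IndexError.
2. `except (TypeError, KeyError)` does not match IndexError; skipped.
3. `except LookupError` matches (IndexError is a subclass of LookupError) → val = 64.
4. `except Exception` is not reached.
Result: 64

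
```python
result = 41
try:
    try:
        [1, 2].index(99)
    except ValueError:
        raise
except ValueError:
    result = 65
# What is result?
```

Step-by-step execution trace:
1. Inner try: `[1, 2].index(99)` raises ValueError.
2. Inner `except ValueError` matches; bare `raise` re-raises the same ValueError.
3. Outer `except ValueError` matches → result = 65.
Result: 65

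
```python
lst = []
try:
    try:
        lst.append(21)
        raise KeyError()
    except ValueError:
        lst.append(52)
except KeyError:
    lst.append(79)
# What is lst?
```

Step-by-step execution trace:
1. Inner try: `lst.append(21)` → lst = [21].
2. `raise KeyError()` raises KeyError.
3. Inner `except ValueError` does not match KeyError; exception propagates to outer try.
4. Outer `except KeyError` matches → `lst.append(79)` → lst = [21, 79].
Result: [21, 79]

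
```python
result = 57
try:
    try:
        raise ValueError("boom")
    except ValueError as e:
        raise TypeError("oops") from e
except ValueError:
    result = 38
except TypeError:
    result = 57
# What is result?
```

Step-by-step execution trace:
1. Inner try raises ValueError; inner `except ValueError as e` catches it.
2. `raise TypeError(...) from e` raises TypeError (ValueError is attached as __cause__, but only TypeError is active).
3. Outer `except ValueError` does not match TypeError; skipped.
4. Outer `except TypeError` matches → result = 57.
Result: 57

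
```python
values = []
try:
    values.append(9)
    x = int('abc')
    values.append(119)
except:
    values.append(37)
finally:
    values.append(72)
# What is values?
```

Step-by-step execution trace:
1. try: `values.append(9)` → values = [9].
2. `x = int('abc')` raises ValueError; `values.append(119)` is not reached.
3. bare `except` matches → `values.append(37)` → values = [9, 37].
4. finally always runs: `values.append(72)` → values = [9, 37, 72].
Result: [9, 37, 72]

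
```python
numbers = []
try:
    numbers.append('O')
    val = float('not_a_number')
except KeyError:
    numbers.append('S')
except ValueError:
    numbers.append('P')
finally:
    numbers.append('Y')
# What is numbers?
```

Step-by-step execution trace:
1. try: `numbers.append('O')` → numbers = ['O'].
2. `val = float('not_a_number')` raises ValueError.
3. `except KeyError` does not match ValueError; skipped.
4. `except ValueError` matches → `numbers.append('P')` → numbers = ['O', 'P'].
5. finally always runs: `numbers.append('Y')` → numbers = ['O', 'P', 'Y'].
Result: ['O', 'P', 'Y']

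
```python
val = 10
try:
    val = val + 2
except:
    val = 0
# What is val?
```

Step-by-step execution trace:
1. val starts at 10.
2. try: `val = val + 2` → val = 12. No exception raised.
3. `except` is skipped.
Result: 12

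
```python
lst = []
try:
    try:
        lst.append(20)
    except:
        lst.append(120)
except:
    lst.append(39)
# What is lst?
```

Step-by-step execution trace:
1. Inner try: `lst.append(20)` → lst = [20]. No exception raised.
2. Inner `except` is skipped.
3. Inner try completes normally; outer `except` is skipped.
Result: [20]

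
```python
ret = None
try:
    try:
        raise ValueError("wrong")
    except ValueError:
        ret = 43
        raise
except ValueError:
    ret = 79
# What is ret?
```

Step-by-step execution trace:
1. Inner try: `raise ValueError("wrong")` raises ValueError.
2. Inner `except ValueError` matches → ret = 43.
3. bare `raise` re-raises the same ValueError.
4. Outer `except ValueError` matches → ret = 79.
Result: 79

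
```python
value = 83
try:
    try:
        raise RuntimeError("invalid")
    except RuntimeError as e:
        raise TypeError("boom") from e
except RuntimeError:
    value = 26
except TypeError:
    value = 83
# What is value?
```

Step-by-step execution trace:
1. Inner try raises RuntimeError; inner `except RuntimeError as e` catches it.
2. `raise TypeError(...) from e` raises TypeError (RuntimeError is attached as __cause__, but only TypeError is active).
3. Outer `except RuntimeError` does not match TypeError; skipped.
4. Outer `except TypeError` matches → value = 83.
Result: 83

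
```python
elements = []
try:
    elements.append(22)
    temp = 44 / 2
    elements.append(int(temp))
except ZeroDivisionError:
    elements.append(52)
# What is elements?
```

Step-by-step execution trace:
1. try: `elements.append(22)` → elements = [22].
2. `temp = 44 / 2` → temp = 22.0. No exception raised.
3. `elements.append(int(temp))` → elements = [22, 22].
4. `except ZeroDivisionError` is skipped (no exception was raised).
Result: [22, 22]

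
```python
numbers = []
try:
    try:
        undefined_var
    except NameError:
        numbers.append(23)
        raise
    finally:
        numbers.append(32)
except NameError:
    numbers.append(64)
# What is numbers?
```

Step-by-step execution trace:
1. Inner try: `undefined_var` raises NameError.
2. Inner `except NameError` matches → `numbers.append(23)` → numbers = [23].
3. bare `raise` re-raises NameError.
4. Inner `finally` runs during unwinding: `numbers.append(32)` → numbers = [23, 32].
5. Outer `except NameError` matches → `numbers.append(64)` → numbers = [23, 32, 64].
Result: [23, 32, 64]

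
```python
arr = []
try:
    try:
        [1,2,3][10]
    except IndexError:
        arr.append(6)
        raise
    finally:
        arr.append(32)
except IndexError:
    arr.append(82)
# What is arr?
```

Step-by-step execution trace:
1. Inner try: `[1,2,3][10]` raises IndexError.
2. Inner `except IndexError` matches → `arr.append(6)` → arr = [6].
3. bare `raise` re-raises IndexError.
4. Inner `finally` runs during unwinding: `arr.append(32)` → arr = [6, 32].
5. Outer `except IndexError` matches → `arr.append(82)` → arr = [6, 32, 82].
Result: [6, 32, 82]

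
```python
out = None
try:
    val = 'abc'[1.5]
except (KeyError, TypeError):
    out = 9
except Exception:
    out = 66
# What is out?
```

Step-by-step execution trace:
1. `val = 'abc'[1.5]` raises TypeError.
2. `except (KeyError, TypeError)` matches (TypeError is in the tuple) → out = 9.
3. `except Exception` is not reached.
Result: 9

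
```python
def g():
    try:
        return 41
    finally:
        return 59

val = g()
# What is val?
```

Step-by-step execution trace:
1. `g()` enters try: `return 41` sets pending return value 41.
2. Before returning, `finally: return 59` runs and overrides the pending return.
3. g() returns 59 → val = 59.
Result: 59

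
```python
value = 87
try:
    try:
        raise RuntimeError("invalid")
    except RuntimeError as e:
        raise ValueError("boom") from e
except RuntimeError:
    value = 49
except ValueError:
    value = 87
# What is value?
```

Step-by-step execution trace:
1. Inner try raises RuntimeError; inner `except RuntimeError as e` catches it.
2. `raise ValueError(...) from e` raises ValueError (RuntimeError is attached as __cause__, but only ValueError is active).
3. Outer `except RuntimeError` does not match ValueError; skipped.
4. Outer `except ValueError` matches → value = 87.
Result: 87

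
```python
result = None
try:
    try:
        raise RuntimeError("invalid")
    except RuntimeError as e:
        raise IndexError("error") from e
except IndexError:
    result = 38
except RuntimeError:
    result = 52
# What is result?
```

Step-by-step execution trace:
1. Inner try raises RuntimeError; inner `except RuntimeError as e` catches it.
2. `raise IndexError(...) from e` raises IndexError (RuntimeError is attached as __cause__, but only IndexError is active).
3. Outer `except IndexError` matches → result = 38.
4. `except RuntimeError` is not reached.
Result: 38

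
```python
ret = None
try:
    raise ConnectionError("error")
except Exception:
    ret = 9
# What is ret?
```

Step-by-step execution trace:
1. `raise ConnectionError(...)` raises ConnectionError.
2. `except Exception` matches (ConnectionError is a subclass of Exception) → ret = 9.
Result: 9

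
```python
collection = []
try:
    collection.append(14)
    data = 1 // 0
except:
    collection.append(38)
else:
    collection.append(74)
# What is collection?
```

Step-by-step execution trace:
1. try: `collection.append(14)` → collection = [14].
2. `data = 1 // 0` raises ZeroDivisionError.
3. bare `except` matches → `collection.append(38)` → collection = [14, 38].
4. `else` is skipped (an exception was raised).
Result: [14, 38]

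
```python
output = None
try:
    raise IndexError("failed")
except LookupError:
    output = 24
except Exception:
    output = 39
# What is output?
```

Step-by-step execution trace:
1. `raise IndexError(...)` raises IndexError.
2. `except LookupError` matches (IndexError is a subclass of LookupError) → output = 24.
3. `except Exception` is not reached.
Result: 24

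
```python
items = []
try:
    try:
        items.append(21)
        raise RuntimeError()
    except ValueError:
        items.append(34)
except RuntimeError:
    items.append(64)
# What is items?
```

Step-by-step execution trace:
1. Inner try: `items.append(21)` → items = [21].
2. `raise RuntimeError()` raises RuntimeError.
3. Inner `except ValueError` does not match RuntimeError; exception propagates to outer try.
4. Outer `except RuntimeError` matches → `items.append(64)` → items = [21, 64].
Result: [21, 64]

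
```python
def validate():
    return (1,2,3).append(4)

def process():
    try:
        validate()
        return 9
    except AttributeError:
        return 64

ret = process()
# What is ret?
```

Step-by-step execution trace:
1. `process()` calls `validate()`.
2. `validate()` evaluates `(1,2,3).append(4)`, which raises AttributeError; it propagates to the caller.
3. `return 9` is not reached.
4. `except AttributeError` in process matches → returns 64.
5. ret = 64.
Result: 64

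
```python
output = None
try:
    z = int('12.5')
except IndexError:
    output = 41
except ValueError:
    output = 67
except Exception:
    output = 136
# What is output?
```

Step-by-step execution trace:
1. `z = int('12.5')` raises ValueError.
2. `except IndexError` does not match ValueError; skipped.
3. `except ValueError` matches → output = 67.
4. Remaining except clauses are skipped.
Result: 67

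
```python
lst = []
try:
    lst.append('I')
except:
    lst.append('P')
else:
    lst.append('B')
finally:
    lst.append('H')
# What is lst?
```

Step-by-step execution trace:
1. try: `lst.append('I')` → lst = ['I']. No exception raised.
2. `except` is skipped.
3. `else` runs: `lst.append('B')` → lst = ['I', 'B'].
4. `finally` always runs: `lst.append('H')` → lst = ['I', 'B', 'H'].
Result: ['I', 'B', 'H']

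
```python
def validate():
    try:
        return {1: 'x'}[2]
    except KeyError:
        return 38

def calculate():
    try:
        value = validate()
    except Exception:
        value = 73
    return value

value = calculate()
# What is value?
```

Step-by-step execution trace:
1. `calculate()` calls `validate()`.
2. In validate: `{1: 'x'}[2]` raises KeyError; `except KeyError` catches it → returns 38.
3. In calculate: `value = validate()` → value = 38. No exception reaches calculate.
4. `except Exception` is skipped; calculate returns 38.
5. value = 38.
Result: 38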